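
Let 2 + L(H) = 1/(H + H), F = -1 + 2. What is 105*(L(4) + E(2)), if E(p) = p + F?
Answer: 945/8 ≈ 118.13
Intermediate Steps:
F = 1
L(H) = -2 + 1/(2*H) (L(H) = -2 + 1/(H + H) = -2 + 1/(2*H))
E(p) = 1 + p (E(p) = p + 1 = 1 + p)
105*(L(4) + E(2)) = 105*((-2 + (½)/4) + (1 + 2)) = 105*((-2 + (½)*(¼)) + 3) = 105*((-2 + ⅛) + 3) = 105*(-15/8 + 3) = 105*(9/8) = 945/8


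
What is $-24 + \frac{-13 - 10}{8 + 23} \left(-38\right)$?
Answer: $\frac{130}{31} \approx 4.1936$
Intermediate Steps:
$-24 + \frac{-13 - 10}{8 + 23} \left(-38\right) = -24 + - \frac{23}{31} \left(-38\right) = -24 + \left(-23\right) \frac{1}{31} \left(-38\right) = -24 - - \frac{874}{31} = -24 + \frac{874}{31} = \frac{130}{31}$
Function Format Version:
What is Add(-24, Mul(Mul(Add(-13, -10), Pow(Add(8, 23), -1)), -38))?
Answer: Rational(130, 31) ≈ 4.1936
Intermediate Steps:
Add(-24, Mul(Mul(Add(-13, -10), Pow(Add(8, 23), -1)), -38)) = Add(-24, Mul(Mul(-23, Pow(31, -1)), -38)) = Add(-24, Mul(Mul(-23, Rational(1, 31)), -38)) = Add(-24, Mul(Rational(-23, 31), -38)) = Add(-24, Rational(874, 31)) = Rational(130, 31)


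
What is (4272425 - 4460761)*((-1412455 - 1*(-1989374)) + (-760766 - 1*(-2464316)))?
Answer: -429494409584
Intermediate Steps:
(4272425 - 4460761)*((-1412455 - 1*(-1989374)) + (-760766 - 1*(-2464316))) = -188336*((-1412455 + 1989374) + (-760766 + 2464316)) = -188336*(576919 + 1703550) = -188336*2280469 = -429494409584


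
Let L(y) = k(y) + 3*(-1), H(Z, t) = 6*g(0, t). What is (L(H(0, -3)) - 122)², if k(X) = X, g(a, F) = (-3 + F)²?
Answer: 8281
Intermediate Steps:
H(Z, t) = 6*(-3 + t)²
L(y) = -3 + y (L(y) = y + 3*(-1) = y - 3 = -3 + y)
(L(H(0, -3)) - 122)² = ((-3 + 6*(-3 - 3)²) - 122)² = ((-3 + 6*(-6)²) - 122)² = ((-3 + 6*36) - 122)² = ((-3 + 216) - 122)² = (213 - 122)² = 91² = 8281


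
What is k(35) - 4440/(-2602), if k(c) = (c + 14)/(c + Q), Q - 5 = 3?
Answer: 159209/55943 ≈ 2.8459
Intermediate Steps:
Q = 8 (Q = 5 + 3 = 8)
k(c) = (14 + c)/(8 + c) (k(c) = (c + 14)/(c + 8) = (14 + c)/(8 + c))
k(35) - 4440/(-2602) = (14 + 35)/(8 + 35) - 4440/(-2602) = 49/43 - 4440*(-1/2602) = (1/43)*49 + 2220/1301 = 49/43 + 2220/1301 = 159209/55943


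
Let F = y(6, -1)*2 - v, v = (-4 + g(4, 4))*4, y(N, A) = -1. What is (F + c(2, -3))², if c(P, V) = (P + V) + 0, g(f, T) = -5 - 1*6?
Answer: 3249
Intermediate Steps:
g(f, T) = -11 (g(f, T) = -5 - 6 = -11)
c(P, V) = P + V
v = -60 (v = (-4 - 11)*4 = -15*4 = -60)
F = 58 (F = -1*2 - 1*(-60) = -2 + 60 = 58)
(F + c(2, -3))² = (58 + (2 - 3))² = (58 - 1)² = 57² = 3249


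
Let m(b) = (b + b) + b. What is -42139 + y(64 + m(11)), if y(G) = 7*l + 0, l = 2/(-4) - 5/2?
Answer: -42160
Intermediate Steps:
m(b) = 3*b (m(b) = 2*b + b = 3*b)
l = -3 (l = 2*(-¼) - 5*½ = -½ - 5/2 = -3)
y(G) = -21 (y(G) = 7*(-3) + 0 = -21 + 0 = -21)
-42139 + y(64 + m(11)) = -42139 - 21 = -42160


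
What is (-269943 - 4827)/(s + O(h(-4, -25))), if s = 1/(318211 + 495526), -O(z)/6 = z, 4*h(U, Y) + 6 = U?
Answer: -111795257745/6103028 ≈ -18318.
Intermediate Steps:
h(U, Y) = -3/2 + U/4
O(z) = -6*z
s = 1/813737 ≈ 1.2289e-6
(-269943 - 4827)/(s + O(h(-4, -25))) = (-269943 - 4827)/(1/813737 - 6*(-3/2 + (¼)*(-4))) = -274770/(1/813737 - 6*(-3/2 - 1)) = -274770/(1/813737 - 6*(-5/2)) = -274770/(1/813737 + 15) = -274770/12206056/813737 = -274770*813737/12206056 = -111795257745/6103028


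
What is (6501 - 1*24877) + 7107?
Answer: -11269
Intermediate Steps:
(6501 - 1*24877) + 7107 = (6501 - 24877) + 7107 = -18376 + 7107 = -11269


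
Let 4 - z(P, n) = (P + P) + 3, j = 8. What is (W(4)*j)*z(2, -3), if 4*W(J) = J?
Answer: -24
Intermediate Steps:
W(J) = J/4
z(P, n) = 1 - 2*P (z(P, n) = 4 - ((P + P) + 3) = 4 - (2*P + 3) = 4 - (3 + 2*P) = 4 + (-3 - 2*P) = 1 - 2*P)
(W(4)*j)*z(2, -3) = (((¼)*4)*8)*(1 - 2*2) = (1*8)*(1 - 4) = 8*(-3) = -24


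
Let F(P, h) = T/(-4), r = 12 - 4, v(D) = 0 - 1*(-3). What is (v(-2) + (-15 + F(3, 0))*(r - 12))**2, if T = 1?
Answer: 4096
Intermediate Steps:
v(D) = 3 (v(D) = 0 + 3 = 3)
r = 8
F(P, h) = -1/4 (F(P, h) = 1/(-4) = 1*(-1/4) = -1/4)
(v(-2) + (-15 + F(3, 0))*(r - 12))**2 = (3 + (-15 - 1/4)*(8 - 12))**2 = (3 - 61/4*(-4))**2 = (3 + 61)**2 = 64**2 = 4096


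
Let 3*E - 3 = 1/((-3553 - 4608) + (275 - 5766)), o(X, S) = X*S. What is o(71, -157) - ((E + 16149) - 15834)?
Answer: -469478627/40956 ≈ -11463.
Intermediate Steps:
o(X, S) = S*X
E = 40955/40956 (E = 1 + 1/(3*((-3553 - 4608) + (275 - 5766))) = 1 + 1/(3*(-8161 - 5491)) = 1 + (⅓)/(-13652) = 1 + (⅓)*(-1/13652) = 1 - 1/40956 = 40955/40956 ≈ 0.99998)
o(71, -157) - ((E + 16149) - 15834) = -157*71 - ((40955/40956 + 16149) - 15834) = -11147 - (661439399/40956 - 15834) = -11147 - 1*12942095/40956 = -11147 - 12942095/40956 = -469478627/40956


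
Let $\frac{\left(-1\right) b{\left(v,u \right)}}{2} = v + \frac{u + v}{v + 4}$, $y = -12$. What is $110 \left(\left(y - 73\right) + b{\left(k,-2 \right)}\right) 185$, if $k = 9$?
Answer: $- \frac{27533550}{13} \approx -2.118 \cdot 10^{6}$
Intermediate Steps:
$b{\left(v,u \right)} = - 2 v - \frac{2 \left(u + v\right)}{4 + v}$ ($b{\left(v,u \right)} = - 2 \left(v + \frac{u + v}{v + 4}\right) = - 2 \left(v + \frac{u + v}{4 + v}\right) = - 2 v - \frac{2 \left(u + v\right)}{4 + v}$)
$110 \left(\left(y - 73\right) + b{\left(k,-2 \right)}\right) 185 = 110 \left(\left(-12 - 73\right) + \frac{2 \left(\left(-1\right) \left(-2\right) - 9^{2} - 45\right)}{4 + 9}\right) 185 = 110 \left(-85 + \frac{2 \left(2 - 81 - 45\right)}{13}\right) 185 = 110 \left(-85 + 2 \cdot \frac{1}{13} \left(2 - 81 - 45\right)\right) 185 = 110 \left(-85 + 2 \cdot \frac{1}{13} \left(-124\right)\right) 185 = 110 \left(-85 - \frac{248}{13}\right) 185 = 110 \left(- \frac{1353}{13}\right) 185 = \left(- \frac{148830}{13}\right) 185 = - \frac{27533550}{13}$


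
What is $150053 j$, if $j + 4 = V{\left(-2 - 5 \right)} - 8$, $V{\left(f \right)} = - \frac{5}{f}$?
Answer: $- \frac{11854187}{7} \approx -1.6935 \cdot 10^{6}$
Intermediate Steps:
$j = - \frac{79}{7}$ ($j = -4 - \left(8 + \frac{5}{-2 - 5}\right) = -4 - \left(8 + \frac{5}{-7}\right) = -4 - \frac{51}{7} = - \frac{79}{7} \approx -11.286$)
$150053 j = 150053 \left(- \frac{79}{7}\right) = - \frac{11854187}{7}$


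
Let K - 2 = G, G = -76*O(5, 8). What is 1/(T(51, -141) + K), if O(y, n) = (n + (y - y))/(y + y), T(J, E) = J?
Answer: -5/39 ≈ -0.12821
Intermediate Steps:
O(y, n) = n/(2*y) (O(y, n) = (n + 0)/((2*y)) = n*(1/(2*y)) = n/(2*y))
G = -304/5 (G = -38*8/5 = -76*⅘ = -304/5 ≈ -60.800)
K = -294/5 (K = 2 - 304/5 = -294/5 ≈ -58.800)
1/(T(51, -141) + K) = 1/(51 - 294/5) = 1/(-39/5) = -5/39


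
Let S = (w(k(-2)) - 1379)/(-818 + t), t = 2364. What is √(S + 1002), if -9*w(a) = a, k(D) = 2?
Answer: √21534875590/4638 ≈ 31.640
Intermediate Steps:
w(a) = -a/9
S = -12413/13914 (S = (-⅑*2 - 1379)/(-818 + 2364) = (-2/9 - 1379)/1546 = -12413/9*1/1546 = -12413/13914 ≈ -0.89212)
√(S + 1002) = √(-12413/13914 + 1002) = √(13929415/13914) = √21534875590/4638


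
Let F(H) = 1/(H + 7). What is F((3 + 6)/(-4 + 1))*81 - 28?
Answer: -31/4 ≈ -7.7500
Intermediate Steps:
F(H) = 1/(7 + H)
F((3 + 6)/(-4 + 1))*81 - 28 = 81/(7 + (3 + 6)/(-4 + 1)) - 28 = 81/(7 + 9/(-3)) - 28 = 81/(7 + 9*(-⅓)) - 28 = 81/(7 - 3) - 28 = 81/4 - 28 = -31/4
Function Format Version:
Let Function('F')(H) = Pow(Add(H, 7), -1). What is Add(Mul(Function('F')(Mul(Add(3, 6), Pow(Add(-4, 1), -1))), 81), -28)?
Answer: Rational(-31, 4) ≈ -7.7500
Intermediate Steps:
Function('F')(H) = Pow(Add(7, H), -1)
Add(Mul(Function('F')(Mul(Add(3, 6), Pow(Add(-4, 1), -1))), 81), -28) = Add(Mul(Pow(Add(7, Mul(Add(3, 6), Pow(Add(-4, 1), -1))), -1), 81), -28) = Add(Mul(Pow(Add(7, Mul(9, Pow(-3, -1))), -1), 81), -28) = Add(Mul(Pow(Add(7, Mul(9, Rational(-1, 3))), -1), 81), -28) = Add(Mul(Pow(Add(7, -3), -1), 81), -28) = Add(Mul(Pow(4, -1), 81), -28) = Add(Mul(Rational(1, 4), 81), -28) = Add(Rational(81, 4), -28) = Rational(-31, 4)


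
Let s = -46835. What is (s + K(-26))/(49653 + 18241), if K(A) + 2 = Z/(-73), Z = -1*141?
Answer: -1709480/2478131 ≈ -0.68983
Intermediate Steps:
Z = -141
K(A) = -5/73 (K(A) = -2 - 141/(-73) = -2 - 141*(-1/73) = -2 + 141/73 = -5/73)
(s + K(-26))/(49653 + 18241) = (-46835 - 5/73)/(49653 + 18241) = -3418960/73/67894 = -3418960/73*1/67894 = -1709480/2478131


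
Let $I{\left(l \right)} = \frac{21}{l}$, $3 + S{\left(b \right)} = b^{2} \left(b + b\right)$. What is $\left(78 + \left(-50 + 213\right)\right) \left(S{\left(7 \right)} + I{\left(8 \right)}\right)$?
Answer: $\frac{1321885}{8} \approx 1.6524 \cdot 10^{5}$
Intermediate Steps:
$S{\left(b \right)} = -3 + 2 b^{3}$ ($S{\left(b \right)} = -3 + b^{2} \left(b + b\right) = -3 + b^{2} \cdot 2 b = -3 + 2 b^{3}$)
$\left(78 + \left(-50 + 213\right)\right) \left(S{\left(7 \right)} + I{\left(8 \right)}\right) = \left(78 + \left(-50 + 213\right)\right) \left(\left(-3 + 2 \cdot 7^{3}\right) + \frac{21}{8}\right) = \left(78 + 163\right) \left(\left(-3 + 2 \cdot 343\right) + 21 \cdot \frac{1}{8}\right) = 241 \left(\left(-3 + 686\right) + \frac{21}{8}\right) = 241 \left(683 + \frac{21}{8}\right) = 241 \cdot \frac{5485}{8} = \frac{1321885}{8}$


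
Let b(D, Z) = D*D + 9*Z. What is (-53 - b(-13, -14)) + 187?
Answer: 91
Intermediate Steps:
b(D, Z) = D**2 + 9*Z
(-53 - b(-13, -14)) + 187 = (-53 - ((-13)**2 + 9*(-14))) + 187 = (-53 - (169 - 126)) + 187 = (-53 - 1*43) + 187 = (-53 - 43) + 187 = -96 + 187 = 91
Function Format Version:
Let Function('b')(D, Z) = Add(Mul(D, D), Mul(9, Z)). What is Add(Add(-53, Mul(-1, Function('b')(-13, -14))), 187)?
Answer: 91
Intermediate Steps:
Function('b')(D, Z) = Add(Pow(D, 2), Mul(9, Z))
Add(Add(-53, Mul(-1, Function('b')(-13, -14))), 187) = Add(Add(-53, Mul(-1, Add(Pow(-13, 2), Mul(9, -14)))), 187) = Add(Add(-53, Mul(-1, Add(169, -126))), 187) = Add(Add(-53, Mul(-1, 43)), 187) = Add(Add(-53, -43), 187) = Add(-96, 187) = 91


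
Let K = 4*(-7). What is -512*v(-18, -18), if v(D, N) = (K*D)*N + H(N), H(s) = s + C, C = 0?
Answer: 4654080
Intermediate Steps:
H(s) = s (H(s) = s + 0 = s)
K = -28
v(D, N) = N - 28*D*N (v(D, N) = (-28*D)*N + N = -28*D*N + N = N - 28*D*N)
-512*v(-18, -18) = -(-9216)*(1 - 28*(-18)) = -(-9216)*(1 + 504) = -(-9216)*505 = -512*(-9090) = 4654080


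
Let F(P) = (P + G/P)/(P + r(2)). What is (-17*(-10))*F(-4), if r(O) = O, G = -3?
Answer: 1105/4 ≈ 276.25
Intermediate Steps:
F(P) = (P - 3/P)/(2 + P) (F(P) = (P - 3/P)/(P + 2) = (P - 3/P)/(2 + P))
(-17*(-10))*F(-4) = (-17*(-10))*((-3 + (-4)²)/((-4)*(2 - 4))) = 170*(-¼*(-3 + 16)/(-2)) = 170*(-¼*(-½)*13) = 170*(13/8) = 1105/4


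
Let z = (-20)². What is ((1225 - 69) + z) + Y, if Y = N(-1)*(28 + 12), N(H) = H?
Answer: 1516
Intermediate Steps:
z = 400
Y = -40 (Y = -(28 + 12) = -1*40 = -40)
((1225 - 69) + z) + Y = ((1225 - 69) + 400) - 40 = (1156 + 400) - 40 = 1556 - 40 = 1516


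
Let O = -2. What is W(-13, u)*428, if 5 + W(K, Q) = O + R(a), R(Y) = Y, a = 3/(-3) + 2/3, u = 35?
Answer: -9416/3 ≈ -3138.7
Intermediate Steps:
a = -⅓ (a = 3*(-⅓) + 2*(⅓) = -1 + ⅔ = -⅓ ≈ -0.33333)
W(K, Q) = -22/3 (W(K, Q) = -5 + (-2 - ⅓) = -5 - 7/3 = -22/3)
W(-13, u)*428 = -22/3*428 = -9416/3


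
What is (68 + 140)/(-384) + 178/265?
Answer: 827/6360 ≈ 0.13003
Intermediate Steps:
(68 + 140)/(-384) + 178/265 = 208*(-1/384) + 178*(1/265) = -13/24 + 178/265 = 827/6360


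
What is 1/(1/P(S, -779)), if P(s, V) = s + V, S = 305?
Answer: -474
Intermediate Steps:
P(s, V) = V + s
1/(1/P(S, -779)) = 1/(1/(-779 + 305)) = 1/(1/(-474)) = 1/(-1/474) = -474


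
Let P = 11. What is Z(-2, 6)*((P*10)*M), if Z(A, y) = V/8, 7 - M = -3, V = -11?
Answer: -3025/2 ≈ -1512.5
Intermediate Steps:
M = 10 (M = 7 - 1*(-3) = 7 + 3 = 10)
Z(A, y) = -11/8
Z(-2, 6)*((P*10)*M) = -11*11*10*10/8 = -605*10/4 = -11/8*1100 = -3025/2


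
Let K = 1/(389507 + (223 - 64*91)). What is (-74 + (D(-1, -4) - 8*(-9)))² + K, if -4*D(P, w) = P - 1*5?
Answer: 191955/767812 ≈ 0.25000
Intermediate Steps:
D(P, w) = 5/4 - P/4 (D(P, w) = -(P - 1*5)/4 = -(P - 5)/4 = -(-5 + P)/4 = 5/4 - P/4)
K = 1/383906 (K = 1/(389507 + (223 - 5824)) = 1/(389507 - 5601) = 1/383906 ≈ 2.6048e-6)
(-74 + (D(-1, -4) - 8*(-9)))² + K = (-74 + ((5/4 - ¼*(-1)) - 8*(-9)))² + 1/383906 = (-74 + ((5/4 + ¼) + 72))² + 1/383906 = (-74 + (3/2 + 72))² + 1/383906 = (-74 + 147/2)² + 1/383906 = (-½)² + 1/383906 = ¼ + 1/383906 = 191955/767812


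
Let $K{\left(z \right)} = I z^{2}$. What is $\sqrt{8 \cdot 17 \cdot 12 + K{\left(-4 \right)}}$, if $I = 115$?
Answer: $4 \sqrt{217} \approx 58.924$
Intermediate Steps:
$K{\left(z \right)} = 115 z^{2}$
$\sqrt{8 \cdot 17 \cdot 12 + K{\left(-4 \right)}} = \sqrt{8 \cdot 17 \cdot 12 + 115 \left(-4\right)^{2}} = \sqrt{136 \cdot 12 + 115 \cdot 16} = \sqrt{1632 + 1840} = \sqrt{3472} = 4 \sqrt{217}$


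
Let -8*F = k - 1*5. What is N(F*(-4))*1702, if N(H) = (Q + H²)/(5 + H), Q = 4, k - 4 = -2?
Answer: 21275/7 ≈ 3039.3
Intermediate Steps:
k = 2 (k = 4 - 2 = 2)
F = 3/8 (F = -(2 - 1*5)/8 = -(2 - 5)/8 = -⅛*(-3) = 3/8 ≈ 0.37500)
N(H) = (4 + H²)/(5 + H)
N(F*(-4))*1702 = ((4 + ((3/8)*(-4))²)/(5 + (3/8)*(-4)))*1702 = ((4 + (-3/2)²)/(5 - 3/2))*1702 = ((4 + 9/4)/(7/2))*1702 = ((2/7)*(25/4))*1702 = (25/14)*1702 = 21275/7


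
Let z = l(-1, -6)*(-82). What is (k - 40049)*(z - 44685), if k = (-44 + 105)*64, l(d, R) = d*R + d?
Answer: 1629958775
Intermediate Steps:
l(d, R) = d + R*d (l(d, R) = R*d + d = d + R*d)
k = 3904 (k = 61*64 = 3904)
z = -410 (z = -(1 - 6)*(-82) = -1*(-5)*(-82) = 5*(-82) = -410)
(k - 40049)*(z - 44685) = (3904 - 40049)*(-410 - 44685) = -36145*(-45095) = 1629958775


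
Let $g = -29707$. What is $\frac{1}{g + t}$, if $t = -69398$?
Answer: $- \frac{1}{99105} \approx -1.009 \cdot 10^{-5}$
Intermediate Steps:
$\frac{1}{g + t} = \frac{1}{-29707 - 69398} = \frac{1}{-99105} = - \frac{1}{99105}$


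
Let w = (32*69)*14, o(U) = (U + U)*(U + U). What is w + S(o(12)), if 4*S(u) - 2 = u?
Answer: 62113/2 ≈ 31057.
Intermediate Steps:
o(U) = 4*U² (o(U) = (2*U)*(2*U) = 4*U²)
w = 30912 (w = 2208*14 = 30912)
S(u) = ½ + u/4
w + S(o(12)) = 30912 + (½ + (4*12²)/4) = 30912 + (½ + (4*144)/4) = 30912 + (½ + (¼)*576) = 30912 + (½ + 144) = 30912 + 289/2 = 62113/2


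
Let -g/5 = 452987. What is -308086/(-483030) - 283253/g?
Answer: 16692289220/21880631061 ≈ 0.76288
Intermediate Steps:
g = -2264935 (g = -5*452987 = -2264935)
-308086/(-483030) - 283253/g = -308086/(-483030) - 283253/(-2264935) = -308086*(-1/483030) - 283253*(-1/2264935) = 154043/241515 + 283253/2264935 = 16692289220/21880631061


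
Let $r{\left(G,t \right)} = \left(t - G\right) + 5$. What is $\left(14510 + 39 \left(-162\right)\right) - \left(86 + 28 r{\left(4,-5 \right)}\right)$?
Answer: $8218$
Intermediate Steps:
$r{\left(G,t \right)} = 5 + t - G$
$\left(14510 + 39 \left(-162\right)\right) - \left(86 + 28 r{\left(4,-5 \right)}\right) = \left(14510 + 39 \left(-162\right)\right) - \left(86 + 28 \left(5 - 5 - 4\right)\right) = \left(14510 - 6318\right) - \left(86 + 28 \left(5 - 5 - 4\right)\right) = 8192 - -26 = 8192 + \left(112 - 86\right) = 8192 + 26 = 8218$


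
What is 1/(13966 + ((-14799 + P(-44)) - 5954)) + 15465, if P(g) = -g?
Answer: 104280494/6743 ≈ 15465.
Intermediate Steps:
1/(13966 + ((-14799 + P(-44)) - 5954)) + 15465 = 1/(13966 + ((-14799 - 1*(-44)) - 5954)) + 15465 = 1/(13966 + ((-14799 + 44) - 5954)) + 15465 = 1/(13966 + (-14755 - 5954)) + 15465 = 1/(13966 - 20709) + 15465 = 1/(-6743) + 15465 = -1/6743 + 15465 = 104280494/6743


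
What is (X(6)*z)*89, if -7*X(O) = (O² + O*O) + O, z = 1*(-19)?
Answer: 131898/7 ≈ 18843.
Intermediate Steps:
z = -19
X(O) = -2*O²/7 - O/7 (X(O) = -((O² + O*O) + O)/7 = -((O² + O²) + O)/7 = -(2*O² + O)/7 = -(O + 2*O²)/7 = -2*O²/7 - O/7)
(X(6)*z)*89 = (-⅐*6*(1 + 2*6)*(-19))*89 = (-⅐*6*(1 + 12)*(-19))*89 = (-⅐*6*13*(-19))*89 = -78/7*(-19)*89 = (1482/7)*89 = 131898/7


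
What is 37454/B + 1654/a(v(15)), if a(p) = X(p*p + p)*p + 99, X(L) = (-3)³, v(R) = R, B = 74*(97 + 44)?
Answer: -483076/266067 ≈ -1.8156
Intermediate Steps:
B = 10434 (B = 74*141 = 10434)
X(L) = -27
a(p) = 99 - 27*p (a(p) = -27*p + 99 = 99 - 27*p)
37454/B + 1654/a(v(15)) = 37454/10434 + 1654/(99 - 27*15) = 37454*(1/10434) + 1654/(99 - 405) = 18727/5217 + 1654/(-306) = 18727/5217 + 1654*(-1/306) = 18727/5217 - 827/153 = -483076/266067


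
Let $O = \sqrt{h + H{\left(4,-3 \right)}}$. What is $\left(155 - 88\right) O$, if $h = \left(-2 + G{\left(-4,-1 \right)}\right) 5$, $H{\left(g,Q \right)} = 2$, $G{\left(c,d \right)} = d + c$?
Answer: $67 i \sqrt{33} \approx 384.89 i$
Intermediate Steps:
$G{\left(c,d \right)} = c + d$
$h = -35$ ($h = \left(-2 - 5\right) 5 = \left(-7\right) 5 = -35$)
$O = i \sqrt{33}$ ($O = \sqrt{-35 + 2} = \sqrt{-33} = i \sqrt{33} \approx 5.7446 i$)
$\left(155 - 88\right) O = \left(155 - 88\right) i \sqrt{33} = 67 i \sqrt{33}$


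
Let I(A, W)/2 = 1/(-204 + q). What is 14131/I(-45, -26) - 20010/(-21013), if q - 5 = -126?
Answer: -96503738455/42026 ≈ -2.2963e+6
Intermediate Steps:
q = -121 (q = 5 - 126 = -121)
I(A, W) = -2/325 (I(A, W) = 2/(-204 - 121) = 2/(-325) = 2*(-1/325) = -2/325)
14131/I(-45, -26) - 20010/(-21013) = 14131/(-2/325) - 20010/(-21013) = 14131*(-325/2) - 20010*(-1/21013) = -4592575/2 + 20010/21013 = -96503738455/42026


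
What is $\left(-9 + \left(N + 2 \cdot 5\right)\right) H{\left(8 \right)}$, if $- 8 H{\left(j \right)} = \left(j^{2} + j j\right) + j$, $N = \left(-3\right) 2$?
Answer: $85$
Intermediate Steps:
$N = -6$
$H{\left(j \right)} = - \frac{j^{2}}{4} - \frac{j}{8}$ ($H{\left(j \right)} = - \frac{\left(j^{2} + j j\right) + j}{8} = - \frac{\left(j^{2} + j^{2}\right) + j}{8} = - \frac{2 j^{2} + j}{8} = - \frac{j + 2 j^{2}}{8} = - \frac{j^{2}}{4} - \frac{j}{8}$)
$\left(-9 + \left(N + 2 \cdot 5\right)\right) H{\left(8 \right)} = \left(-9 + \left(-6 + 2 \cdot 5\right)\right) \left(\left(- \frac{1}{8}\right) 8 \left(1 + 2 \cdot 8\right)\right) = \left(-9 + \left(-6 + 10\right)\right) \left(\left(- \frac{1}{8}\right) 8 \left(1 + 16\right)\right) = \left(-9 + 4\right) \left(\left(- \frac{1}{8}\right) 8 \cdot 17\right) = \left(-5\right) \left(-17\right) = 85$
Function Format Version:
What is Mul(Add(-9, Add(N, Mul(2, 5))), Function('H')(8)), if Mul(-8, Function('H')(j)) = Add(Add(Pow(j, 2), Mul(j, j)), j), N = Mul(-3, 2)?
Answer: 85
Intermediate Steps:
N = -6
Function('H')(j) = Add(Mul(Rational(-1, 4), Pow(j, 2)), Mul(Rational(-1, 8), j)) (Function('H')(j) = Mul(Rational(-1, 8), Add(Add(Pow(j, 2), Mul(j, j)), j)) = Mul(Rational(-1, 8), Add(Add(Pow(j, 2), Pow(j, 2)), j)) = Mul(Rational(-1, 8), Add(Mul(2, Pow(j, 2)), j)) = Mul(Rational(-1, 8), Add(j, Mul(2, Pow(j, 2)))) = Add(Mul(Rational(-1, 4), Pow(j, 2)), Mul(Rational(-1, 8), j)))
Mul(Add(-9, Add(N, Mul(2, 5))), Function('H')(8)) = Mul(Add(-9, Add(-6, Mul(2, 5))), Mul(Rational(-1, 8), 8, Add(1, Mul(2, 8)))) = Mul(Add(-9, Add(-6, 10)), Mul(Rational(-1, 8), 8, Add(1, 16))) = Mul(Add(-9, 4), Mul(Rational(-1, 8), 8, 17)) = Mul(-5, -17) = 85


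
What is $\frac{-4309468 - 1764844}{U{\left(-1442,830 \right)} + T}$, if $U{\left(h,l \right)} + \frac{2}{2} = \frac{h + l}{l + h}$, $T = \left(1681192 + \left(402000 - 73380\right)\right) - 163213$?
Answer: $- \frac{6074312}{1846599} \approx -3.2895$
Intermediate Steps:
$T = 1846599$ ($T = \left(1681192 + 328620\right) - 163213 = 2009812 - 163213 = 1846599$)
$U{\left(h,l \right)} = 0$ ($U{\left(h,l \right)} = -1 + \frac{h + l}{l + h} = -1 + \frac{h + l}{h + l} = -1 + 1 = 0$)
$\frac{-4309468 - 1764844}{U{\left(-1442,830 \right)} + T} = \frac{-4309468 - 1764844}{0 + 1846599} = - \frac{6074312}{1846599}$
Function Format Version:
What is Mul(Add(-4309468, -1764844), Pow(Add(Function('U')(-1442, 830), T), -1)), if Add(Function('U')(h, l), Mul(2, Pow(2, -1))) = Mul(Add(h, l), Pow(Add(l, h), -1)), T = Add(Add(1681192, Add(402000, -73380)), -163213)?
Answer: Rational(-6074312, 1846599) ≈ -3.2895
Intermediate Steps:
T = 1846599 (T = Add(Add(1681192, 328620), -163213) = Add(2009812, -163213) = 1846599)
Function('U')(h, l) = 0 (Function('U')(h, l) = Add(-1, Mul(Add(h, l), Pow(Add(l, h), -1))) = Add(-1, Mul(Add(h, l), Pow(Add(h, l), -1))) = Add(-1, 1) = 0)
Mul(Add(-4309468, -1764844), Pow(Add(Function('U')(-1442, 830), T), -1)) = Mul(Add(-4309468, -1764844), Pow(Add(0, 1846599), -1)) = Mul(-6074312, Pow(1846599, -1)) = Mul(-6074312, Rational(1, 1846599)) = Rational(-6074312, 1846599)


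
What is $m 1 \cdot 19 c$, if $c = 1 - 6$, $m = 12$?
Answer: $-1140$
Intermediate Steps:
$c = -5$
$m 1 \cdot 19 c = 12 \cdot 1 \cdot 19 \left(-5\right) = 12 \cdot 19 \left(-5\right) = 228 \left(-5\right) = -1140$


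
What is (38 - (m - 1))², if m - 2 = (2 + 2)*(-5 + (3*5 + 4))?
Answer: 361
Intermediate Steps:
m = 58 (m = 2 + (2 + 2)*(-5 + (3*5 + 4)) = 2 + 4*(-5 + (15 + 4)) = 2 + 4*(-5 + 19) = 2 + 4*14 = 2 + 56 = 58)
(38 - (m - 1))² = (38 - (58 - 1))² = (38 - 1*57)² = (38 - 57)² = (-19)² = 361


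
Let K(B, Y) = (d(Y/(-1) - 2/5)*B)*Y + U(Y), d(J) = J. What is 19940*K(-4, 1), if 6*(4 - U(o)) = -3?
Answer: 201394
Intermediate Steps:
U(o) = 9/2 (U(o) = 4 - ⅙*(-3) = 4 + ½ = 9/2)
K(B, Y) = 9/2 + B*Y*(-⅖ - Y) (K(B, Y) = ((Y/(-1) - 2/5)*B)*Y + 9/2 = ((Y*(-1) - 2*⅕)*B)*Y + 9/2 = ((-Y - ⅖)*B)*Y + 9/2 = ((-⅖ - Y)*B)*Y + 9/2 = (B*(-⅖ - Y))*Y + 9/2 = B*Y*(-⅖ - Y) + 9/2 = 9/2 + B*Y*(-⅖ - Y))
19940*K(-4, 1) = 19940*(9/2 - ⅕*(-4)*1*(2 + 5*1)) = 19940*(9/2 - ⅕*(-4)*1*(2 + 5)) = 19940*(9/2 - ⅕*(-4)*1*7) = 19940*(9/2 + 28/5) = 19940*(101/10) = 201394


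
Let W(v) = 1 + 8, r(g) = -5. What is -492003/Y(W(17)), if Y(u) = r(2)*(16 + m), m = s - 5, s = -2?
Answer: 54667/5 ≈ 10933.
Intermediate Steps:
m = -7 (m = -2 - 5 = -7)
W(v) = 9
Y(u) = -45 (Y(u) = -5*(16 - 7) = -5*9 = -45)
-492003/Y(W(17)) = -492003/(-45) = -492003*(-1/45) = 54667/5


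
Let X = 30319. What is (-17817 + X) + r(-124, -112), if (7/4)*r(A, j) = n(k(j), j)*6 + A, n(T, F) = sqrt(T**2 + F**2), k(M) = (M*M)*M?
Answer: 87018/7 + 384*sqrt(157351937) ≈ 4.8293e+6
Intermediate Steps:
k(M) = M**3 (k(M) = M**2*M = M**3)
n(T, F) = sqrt(F**2 + T**2)
r(A, j) = 4*A/7 + 24*sqrt(j**2 + j**6)/7 (r(A, j) = 4*(sqrt(j**2 + (j**3)**2)*6 + A)/7 = 4*(sqrt(j**2 + j**6)*6 + A)/7 = 4*(6*sqrt(j**2 + j**6) + A)/7 = 4*(A + 6*sqrt(j**2 + j**6))/7 = 4*A/7 + 24*sqrt(j**2 + j**6)/7)
(-17817 + X) + r(-124, -112) = (-17817 + 30319) + ((4/7)*(-124) + 24*sqrt((-112)**2*(1 + (-112)**4))/7) = 12502 + (-496/7 + 24*sqrt(12544*(1 + 157351936))/7) = 12502 + (-496/7 + 24*sqrt(12544*157351937)/7) = 12502 + (-496/7 + 24*sqrt(1973822697728)/7) = 12502 + (-496/7 + 24*(112*sqrt(157351937))/7) = 12502 + (-496/7 + 384*sqrt(157351937)) = 87018/7 + 384*sqrt(157351937)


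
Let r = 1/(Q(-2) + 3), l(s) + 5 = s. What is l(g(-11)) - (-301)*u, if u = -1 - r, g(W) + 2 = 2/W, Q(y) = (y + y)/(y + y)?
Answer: -16871/44 ≈ -383.43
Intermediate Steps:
Q(y) = 1 (Q(y) = (2*y)/((2*y)) = (2*y)*(1/(2*y)) = 1)
g(W) = -2 + 2/W
l(s) = -5 + s
r = 1/4 (r = 1/(1 + 3) = 1/4 ≈ 0.25000)
u = -5/4 (u = -1 - 1*1/4 = -1 - 1/4 = -5/4 ≈ -1.2500)
l(g(-11)) - (-301)*u = (-5 + (-2 + 2/(-11))) - (-301)*(-5)/4 = (-5 + (-2 + 2*(-1/11))) - 1*1505/4 = (-5 + (-2 - 2/11)) - 1505/4 = (-5 - 24/11) - 1505/4 = -79/11 - 1505/4 = -16871/44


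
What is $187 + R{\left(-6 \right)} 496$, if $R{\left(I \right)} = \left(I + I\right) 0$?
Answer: $187$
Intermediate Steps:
$R{\left(I \right)} = 0$ ($R{\left(I \right)} = 2 I 0 = 0$)
$187 + R{\left(-6 \right)} 496 = 187 + 0 \cdot 496 = 187 + 0 = 187$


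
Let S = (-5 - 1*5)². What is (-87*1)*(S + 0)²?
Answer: -870000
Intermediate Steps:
S = 100 (S = (-5 - 5)² = (-10)² = 100)
(-87*1)*(S + 0)² = (-87*1)*(100 + 0)² = -87*100² = -87*10000 = -870000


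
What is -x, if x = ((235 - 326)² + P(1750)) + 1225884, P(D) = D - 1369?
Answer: -1234546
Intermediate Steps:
P(D) = -1369 + D
x = 1234546 (x = ((235 - 326)² + (-1369 + 1750)) + 1225884 = ((-91)² + 381) + 1225884 = (8281 + 381) + 1225884 = 8662 + 1225884 = 1234546)
-x = -1*1234546 = -1234546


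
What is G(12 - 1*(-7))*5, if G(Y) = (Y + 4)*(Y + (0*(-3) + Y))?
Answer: 4370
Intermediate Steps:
G(Y) = 2*Y*(4 + Y) (G(Y) = (4 + Y)*(Y + (0 + Y)) = (4 + Y)*(Y + Y) = (4 + Y)*(2*Y) = 2*Y*(4 + Y))
G(12 - 1*(-7))*5 = (2*(12 - 1*(-7))*(4 + (12 - 1*(-7))))*5 = (2*(12 + 7)*(4 + (12 + 7)))*5 = (2*19*(4 + 19))*5 = (2*19*23)*5 = 874*5 = 4370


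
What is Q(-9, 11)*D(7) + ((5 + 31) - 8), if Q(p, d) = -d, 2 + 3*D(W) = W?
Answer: 29/3 ≈ 9.6667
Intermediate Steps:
D(W) = -2/3 + W/3
Q(-9, 11)*D(7) + ((5 + 31) - 8) = (-1*11)*(-2/3 + (1/3)*7) + ((5 + 31) - 8) = -11*(-2/3 + 7/3) + (36 - 8) = -11*5/3 + 28 = -55/3 + 28 = 29/3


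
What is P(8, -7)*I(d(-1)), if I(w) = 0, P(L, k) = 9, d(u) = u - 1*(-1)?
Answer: 0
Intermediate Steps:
d(u) = 1 + u (d(u) = u + 1 = 1 + u)
P(8, -7)*I(d(-1)) = 9*0 = 0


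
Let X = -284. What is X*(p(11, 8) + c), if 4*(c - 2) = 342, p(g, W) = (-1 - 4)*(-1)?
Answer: -26270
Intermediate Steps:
p(g, W) = 5 (p(g, W) = -5*(-1) = 5)
c = 175/2 (c = 2 + (¼)*342 = 2 + 171/2 = 175/2 ≈ 87.500)
X*(p(11, 8) + c) = -284*(5 + 175/2) = -284*185/2 = -26270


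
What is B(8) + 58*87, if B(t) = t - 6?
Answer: 5048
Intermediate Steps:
B(t) = -6 + t
B(8) + 58*87 = (-6 + 8) + 58*87 = 2 + 5046 = 5048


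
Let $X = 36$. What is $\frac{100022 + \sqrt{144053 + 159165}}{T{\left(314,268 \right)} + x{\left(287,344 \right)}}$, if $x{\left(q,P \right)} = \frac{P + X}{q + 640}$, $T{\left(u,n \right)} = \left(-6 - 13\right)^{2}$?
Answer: $\frac{92720394}{335027} + \frac{927 \sqrt{303218}}{335027} \approx 278.28$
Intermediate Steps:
$T{\left(u,n \right)} = 361$ ($T{\left(u,n \right)} = \left(-19\right)^{2} = 361$)
$x{\left(q,P \right)} = \frac{36 + P}{640 + q}$ ($x{\left(q,P \right)} = \frac{P + 36}{q + 640} = \frac{36 + P}{640 + q}$)
$\frac{100022 + \sqrt{144053 + 159165}}{T{\left(314,268 \right)} + x{\left(287,344 \right)}} = \frac{100022 + \sqrt{144053 + 159165}}{361 + \frac{36 + 344}{640 + 287}} = \frac{100022 + \sqrt{303218}}{361 + \frac{1}{927} \cdot 380} = \frac{100022 + \sqrt{303218}}{361 + \frac{380}{927}} = \frac{100022 + \sqrt{303218}}{\frac{335027}{927}} = \left(100022 + \sqrt{303218}\right) \frac{927}{335027} = \frac{92720394}{335027} + \frac{927 \sqrt{303218}}{335027}$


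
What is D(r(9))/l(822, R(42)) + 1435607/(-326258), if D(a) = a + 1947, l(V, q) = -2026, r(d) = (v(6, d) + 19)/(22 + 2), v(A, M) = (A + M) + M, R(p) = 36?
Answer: -42532183843/7931984496 ≈ -5.3621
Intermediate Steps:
v(A, M) = A + 2*M
r(d) = 25/24 + d/12 (r(d) = ((6 + 2*d) + 19)/(22 + 2) = (25 + 2*d)/24 = (25 + 2*d)*(1/24) = 25/24 + d/12)
D(a) = 1947 + a
D(r(9))/l(822, R(42)) + 1435607/(-326258) = (1947 + (25/24 + (1/12)*9))/(-2026) + 1435607/(-326258) = (1947 + (25/24 + ¾))*(-1/2026) + 1435607*(-1/326258) = (1947 + 43/24)*(-1/2026) - 1435607/326258 = (46771/24)*(-1/2026) - 1435607/326258 = -46771/48624 - 1435607/326258 = -42532183843/7931984496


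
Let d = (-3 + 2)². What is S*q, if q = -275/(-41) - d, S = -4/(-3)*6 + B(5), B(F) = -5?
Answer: 702/41 ≈ 17.122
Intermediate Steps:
d = 1 (d = (-1)² = 1)
S = 3 (S = -4/(-3)*6 - 5 = -4*(-⅓)*6 - 5 = (4/3)*6 - 5 = 8 - 5 = 3)
q = 234/41 (q = -275/(-41) - 1*1 = -275*(-1/41) - 1 = 275/41 - 1 = 234/41 ≈ 5.7073)
S*q = 3*(234/41) = 702/41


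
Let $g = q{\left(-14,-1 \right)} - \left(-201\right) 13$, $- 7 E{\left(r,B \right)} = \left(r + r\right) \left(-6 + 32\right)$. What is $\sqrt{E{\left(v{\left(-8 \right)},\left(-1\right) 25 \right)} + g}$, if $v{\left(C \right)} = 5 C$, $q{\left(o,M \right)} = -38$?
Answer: $\frac{\sqrt{140735}}{7} \approx 53.592$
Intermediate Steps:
$E{\left(r,B \right)} = - \frac{52 r}{7}$ ($E{\left(r,B \right)} = - \frac{\left(r + r\right) \left(-6 + 32\right)}{7} = - \frac{2 r 26}{7} = - \frac{52 r}{7}$)
$g = 2575$ ($g = -38 - \left(-201\right) 13 = -38 - -2613 = -38 + 2613 = 2575$)
$\sqrt{E{\left(v{\left(-8 \right)},\left(-1\right) 25 \right)} + g} = \sqrt{- \frac{52 \cdot 5 \left(-8\right)}{7} + 2575} = \sqrt{\left(- \frac{52}{7}\right) \left(-40\right) + 2575} = \sqrt{\frac{2080}{7} + 2575} = \sqrt{\frac{20105}{7}} = \frac{\sqrt{140735}}{7}$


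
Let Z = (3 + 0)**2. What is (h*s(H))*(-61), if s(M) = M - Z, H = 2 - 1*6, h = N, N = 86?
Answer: 68198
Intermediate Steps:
Z = 9 (Z = 3**2 = 9)
h = 86
H = -4 (H = 2 - 6 = -4)
s(M) = -9 + M (s(M) = M - 1*9 = M - 9 = -9 + M)
(h*s(H))*(-61) = (86*(-9 - 4))*(-61) = (86*(-13))*(-61) = -1118*(-61) = 68198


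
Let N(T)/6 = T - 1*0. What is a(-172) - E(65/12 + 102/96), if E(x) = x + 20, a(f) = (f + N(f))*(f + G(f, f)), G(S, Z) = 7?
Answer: 9534409/48 ≈ 1.9863e+5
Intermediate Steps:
N(T) = 6*T (N(T) = 6*(T - 1*0) = 6*(T + 0) = 6*T)
a(f) = 7*f*(7 + f) (a(f) = (f + 6*f)*(f + 7) = (7*f)*(7 + f) = 7*f*(7 + f))
E(x) = 20 + x
a(-172) - E(65/12 + 102/96) = 7*(-172)*(7 - 172) - (20 + (65/12 + 102/96)) = 7*(-172)*(-165) - (20 + (65*(1/12) + 102*(1/96))) = 198660 - (20 + (65/12 + 17/16)) = 198660 - (20 + 311/48) = 198660 - 1*1271/48 = 198660 - 1271/48 = 9534409/48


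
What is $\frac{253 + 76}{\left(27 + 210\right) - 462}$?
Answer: $- \frac{329}{225} \approx -1.4622$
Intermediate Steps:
$\frac{253 + 76}{\left(27 + 210\right) - 462} = \frac{329}{237 - 462} = \frac{329}{-225} = 329 \left(- \frac{1}{225}\right) = - \frac{329}{225}$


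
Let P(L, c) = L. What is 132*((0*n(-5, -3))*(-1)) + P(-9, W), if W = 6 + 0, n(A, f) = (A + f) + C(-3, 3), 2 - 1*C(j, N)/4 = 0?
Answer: -9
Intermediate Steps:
C(j, N) = 8 (C(j, N) = 8 - 4*0 = 8 + 0 = 8)
n(A, f) = 8 + A + f (n(A, f) = (A + f) + 8 = 8 + A + f)
W = 6
132*((0*n(-5, -3))*(-1)) + P(-9, W) = 132*((0*(8 - 5 - 3))*(-1)) - 9 = 132*((0*0)*(-1)) - 9 = 132*(0*(-1)) - 9 = 132*0 - 9 = 0 - 9 = -9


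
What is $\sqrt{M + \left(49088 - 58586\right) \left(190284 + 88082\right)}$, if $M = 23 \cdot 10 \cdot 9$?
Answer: $i \sqrt{2643918198} \approx 51419.0 i$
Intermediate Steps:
$M = 2070$ ($M = 230 \cdot 9 = 2070$)
$\sqrt{M + \left(49088 - 58586\right) \left(190284 + 88082\right)} = \sqrt{2070 + \left(49088 - 58586\right) \left(190284 + 88082\right)} = \sqrt{2070 - 2643920268} = \sqrt{-2643918198} = i \sqrt{2643918198}$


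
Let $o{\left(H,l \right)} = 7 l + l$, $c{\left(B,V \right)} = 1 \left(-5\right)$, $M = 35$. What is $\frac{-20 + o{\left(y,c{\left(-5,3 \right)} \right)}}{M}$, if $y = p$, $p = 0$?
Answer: $- \frac{12}{7} \approx -1.7143$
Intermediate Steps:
$c{\left(B,V \right)} = -5$
$y = 0$
$o{\left(H,l \right)} = 8 l$
$\frac{-20 + o{\left(y,c{\left(-5,3 \right)} \right)}}{M} = \frac{-20 + 8 \left(-5\right)}{35} = \left(-20 - 40\right) \frac{1}{35} = \left(-60\right) \frac{1}{35} = - \frac{12}{7}$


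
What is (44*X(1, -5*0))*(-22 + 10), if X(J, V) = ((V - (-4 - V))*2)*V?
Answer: 0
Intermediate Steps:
X(J, V) = V*(8 + 4*V) (X(J, V) = ((V + (4 + V))*2)*V = ((4 + 2*V)*2)*V = (8 + 4*V)*V = V*(8 + 4*V))
(44*X(1, -5*0))*(-22 + 10) = (44*(4*(-5*0)*(2 - 5*0)))*(-22 + 10) = (44*(4*0*(2 + 0)))*(-12) = (44*(4*0*2))*(-12) = (44*0)*(-12) = 0*(-12) = 0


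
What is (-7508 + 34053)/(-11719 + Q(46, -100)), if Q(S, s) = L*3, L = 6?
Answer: -26545/11701 ≈ -2.2686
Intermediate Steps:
Q(S, s) = 18 (Q(S, s) = 6*3 = 18)
(-7508 + 34053)/(-11719 + Q(46, -100)) = (-7508 + 34053)/(-11719 + 18) = 26545/(-11701) = 26545*(-1/11701) = -26545/11701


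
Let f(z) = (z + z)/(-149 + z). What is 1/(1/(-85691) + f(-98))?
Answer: 21165677/16795189 ≈ 1.2602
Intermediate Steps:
f(z) = 2*z/(-149 + z) (f(z) = (2*z)/(-149 + z) = 2*z/(-149 + z))
1/(1/(-85691) + f(-98)) = 1/(1/(-85691) + 2*(-98)/(-149 - 98)) = 1/(-1/85691 + 2*(-98)/(-247)) = 1/(-1/85691 + 2*(-98)*(-1/247)) = 1/(-1/85691 + 196/247) = 1/(16795189/21165677) = 21165677/16795189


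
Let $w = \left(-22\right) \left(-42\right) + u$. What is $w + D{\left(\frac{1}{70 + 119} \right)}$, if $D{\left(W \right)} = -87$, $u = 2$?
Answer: $839$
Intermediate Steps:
$w = 926$ ($w = \left(-22\right) \left(-42\right) + 2 = 924 + 2 = 926$)
$w + D{\left(\frac{1}{70 + 119} \right)} = 926 - 87 = 839$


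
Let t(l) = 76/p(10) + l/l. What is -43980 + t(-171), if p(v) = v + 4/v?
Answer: -571632/13 ≈ -43972.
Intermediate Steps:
t(l) = 108/13 (t(l) = 76/(10 + 4/10) + l/l = 76/(10 + 4*(1/10)) + 1 = 76/(10 + 2/5) + 1 = 76/(52/5) + 1 = 76*(5/52) + 1 = 95/13 + 1 = 108/13)
-43980 + t(-171) = -43980 + 108/13 = -571632/13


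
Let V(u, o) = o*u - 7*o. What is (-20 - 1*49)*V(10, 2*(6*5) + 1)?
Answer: -12627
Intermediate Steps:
V(u, o) = -7*o + o*u
(-20 - 1*49)*V(10, 2*(6*5) + 1) = (-20 - 1*49)*((2*(6*5) + 1)*(-7 + 10)) = (-20 - 49)*((2*30 + 1)*3) = -69*(60 + 1)*3 = -4209*3 = -69*183 = -12627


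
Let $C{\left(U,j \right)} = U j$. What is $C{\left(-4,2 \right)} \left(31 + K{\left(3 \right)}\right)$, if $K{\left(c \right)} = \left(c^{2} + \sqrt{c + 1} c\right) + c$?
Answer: $-392$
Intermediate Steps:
$K{\left(c \right)} = c + c^{2} + c \sqrt{1 + c}$ ($K{\left(c \right)} = \left(c^{2} + \sqrt{1 + c} c\right) + c = \left(c^{2} + c \sqrt{1 + c}\right) + c = c + c^{2} + c \sqrt{1 + c}$)
$C{\left(-4,2 \right)} \left(31 + K{\left(3 \right)}\right) = \left(-4\right) 2 \left(31 + 3 \left(1 + 3 + \sqrt{1 + 3}\right)\right) = - 8 \left(31 + 3 \left(1 + 3 + \sqrt{4}\right)\right) = - 8 \left(31 + 3 \left(1 + 3 + 2\right)\right) = - 8 \left(31 + 3 \cdot 6\right) = - 8 \left(31 + 18\right) = \left(-8\right) 49 = -392$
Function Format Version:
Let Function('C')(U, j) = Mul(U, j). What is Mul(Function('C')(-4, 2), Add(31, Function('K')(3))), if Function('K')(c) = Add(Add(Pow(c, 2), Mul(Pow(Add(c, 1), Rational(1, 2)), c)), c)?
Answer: -392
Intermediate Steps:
Function('K')(c) = Add(c, Pow(c, 2), Mul(c, Pow(Add(1, c), Rational(1, 2)))) (Function('K')(c) = Add(Add(Pow(c, 2), Mul(Pow(Add(1, c), Rational(1, 2)), c)), c) = Add(Add(Pow(c, 2), Mul(c, Pow(Add(1, c), Rational(1, 2)))), c) = Add(c, Pow(c, 2), Mul(c, Pow(Add(1, c), Rational(1, 2)))))
Mul(Function('C')(-4, 2), Add(31, Function('K')(3))) = Mul(Mul(-4, 2), Add(31, Mul(3, Add(1, 3, Pow(Add(1, 3), Rational(1, 2)))))) = Mul(-8, Add(31, Mul(3, Add(1, 3, Pow(4, Rational(1, 2)))))) = Mul(-8, Add(31, Mul(3, Add(1, 3, 2)))) = Mul(-8, Add(31, Mul(3, 6))) = Mul(-8, Add(31, 18)) = Mul(-8, 49) = -392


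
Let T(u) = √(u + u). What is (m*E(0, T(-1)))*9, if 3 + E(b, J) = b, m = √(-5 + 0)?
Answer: -27*I*√5 ≈ -60.374*I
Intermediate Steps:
m = I*√5 (m = √(-5) = I*√5 ≈ 2.2361*I)
T(u) = √2*√u (T(u) = √(2*u) = √2*√u)
E(b, J) = -3 + b
(m*E(0, T(-1)))*9 = ((I*√5)*(-3 + 0))*9 = ((I*√5)*(-3))*9 = -3*I*√5*9 = -27*I*√5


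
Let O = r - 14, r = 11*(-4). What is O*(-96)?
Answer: 5568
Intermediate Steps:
r = -44
O = -58 (O = -44 - 14 = -58)
O*(-96) = -58*(-96) = 5568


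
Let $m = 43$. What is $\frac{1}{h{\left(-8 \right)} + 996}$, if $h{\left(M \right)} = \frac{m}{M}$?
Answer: $\frac{8}{7925} \approx 0.0010095$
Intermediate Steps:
$h{\left(M \right)} = \frac{43}{M}$
$\frac{1}{h{\left(-8 \right)} + 996} = \frac{1}{\frac{43}{-8} + 996} = \frac{1}{43 \left(- \frac{1}{8}\right) + 996} = \frac{1}{- \frac{43}{8} + 996} = \frac{1}{\frac{7925}{8}} = \frac{8}{7925}$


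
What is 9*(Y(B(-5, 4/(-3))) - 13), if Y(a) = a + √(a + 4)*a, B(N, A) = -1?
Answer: -126 - 9*√3 ≈ -141.59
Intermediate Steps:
Y(a) = a + a*√(4 + a) (Y(a) = a + √(4 + a)*a = a + a*√(4 + a))
9*(Y(B(-5, 4/(-3))) - 13) = 9*(-(1 + √(4 - 1)) - 13) = 9*(-(1 + √3) - 13) = 9*((-1 - √3) - 13) = 9*(-14 - √3) = -126 - 9*√3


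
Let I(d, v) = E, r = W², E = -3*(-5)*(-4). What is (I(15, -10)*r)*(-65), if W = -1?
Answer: 3900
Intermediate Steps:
E = -60 (E = 15*(-4) = -60)
r = 1 (r = (-1)² = 1)
I(d, v) = -60
(I(15, -10)*r)*(-65) = -60*1*(-65) = -60*(-65) = 3900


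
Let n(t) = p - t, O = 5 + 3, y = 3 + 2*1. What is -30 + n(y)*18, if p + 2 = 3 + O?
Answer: 42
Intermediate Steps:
y = 5 (y = 3 + 2 = 5)
O = 8
p = 9 (p = -2 + (3 + 8) = -2 + 11 = 9)
n(t) = 9 - t
-30 + n(y)*18 = -30 + (9 - 1*5)*18 = -30 + (9 - 5)*18 = -30 + 4*18 = -30 + 72 = 42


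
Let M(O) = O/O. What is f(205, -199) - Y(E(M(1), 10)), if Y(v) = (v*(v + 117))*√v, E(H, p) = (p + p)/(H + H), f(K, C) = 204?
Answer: 204 - 1270*√10 ≈ -3812.1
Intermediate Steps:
M(O) = 1
E(H, p) = p/H (E(H, p) = (2*p)/((2*H)) = (2*p)*(1/(2*H)) = p/H)
Y(v) = v^(3/2)*(117 + v) (Y(v) = (v*(117 + v))*√v = v^(3/2)*(117 + v))
f(205, -199) - Y(E(M(1), 10)) = 204 - (10/1)^(3/2)*(117 + 10/1) = 204 - (10*1)^(3/2)*(117 + 10*1) = 204 - 10^(3/2)*(117 + 10) = 204 - 10*√10*127 = 204 - 1270*√10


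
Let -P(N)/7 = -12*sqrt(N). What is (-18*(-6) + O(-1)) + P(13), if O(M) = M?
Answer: 107 + 84*sqrt(13) ≈ 409.87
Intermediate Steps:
P(N) = 84*sqrt(N) (P(N) = -(-84)*sqrt(N) = 84*sqrt(N))
(-18*(-6) + O(-1)) + P(13) = (-18*(-6) - 1) + 84*sqrt(13) = (108 - 1) + 84*sqrt(13) = 107 + 84*sqrt(13)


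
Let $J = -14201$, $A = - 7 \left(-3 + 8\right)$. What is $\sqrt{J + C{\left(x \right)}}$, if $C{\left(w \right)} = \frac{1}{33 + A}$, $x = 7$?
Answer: $\frac{i \sqrt{56806}}{2} \approx 119.17 i$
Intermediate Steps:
$A = -35$ ($A = \left(-7\right) 5 = -35$)
$C{\left(w \right)} = - \frac{1}{2}$ ($C{\left(w \right)} = \frac{1}{33 - 35} = \frac{1}{-2} = - \frac{1}{2}$)
$\sqrt{J + C{\left(x \right)}} = \sqrt{-14201 - \frac{1}{2}} = \sqrt{- \frac{28403}{2}} = \frac{i \sqrt{56806}}{2}$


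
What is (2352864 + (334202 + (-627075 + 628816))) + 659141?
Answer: 3347948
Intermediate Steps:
(2352864 + (334202 + (-627075 + 628816))) + 659141 = (2352864 + (334202 + 1741)) + 659141 = (2352864 + 335943) + 659141 = 2688807 + 659141 = 3347948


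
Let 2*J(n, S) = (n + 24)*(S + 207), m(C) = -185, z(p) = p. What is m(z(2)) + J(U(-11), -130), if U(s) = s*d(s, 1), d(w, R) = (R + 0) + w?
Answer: 4974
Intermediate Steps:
d(w, R) = R + w
U(s) = s*(1 + s)
J(n, S) = (24 + n)*(207 + S)/2 (J(n, S) = ((n + 24)*(S + 207))/2 = ((24 + n)*(207 + S))/2 = (24 + n)*(207 + S)/2)
m(z(2)) + J(U(-11), -130) = -185 + (2484 + 12*(-130) + 207*(-11*(1 - 11))/2 + (½)*(-130)*(-11*(1 - 11))) = -185 + (2484 - 1560 + 207*(-11*(-10))/2 + (½)*(-130)*(-11*(-10))) = -185 + (2484 - 1560 + (207/2)*110 + (½)*(-130)*110) = -185 + (2484 - 1560 + 11385 - 7150) = -185 + 5159 = 4974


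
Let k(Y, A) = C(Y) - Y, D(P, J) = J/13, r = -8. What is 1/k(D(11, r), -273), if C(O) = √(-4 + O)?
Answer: 26/211 - 13*I*√195/422 ≈ 0.12322 - 0.43018*I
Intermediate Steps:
D(P, J) = J/13 (D(P, J) = J*(1/13) = J/13)
k(Y, A) = √(-4 + Y) - Y
1/k(D(11, r), -273) = 1/(√(-4 + (1/13)*(-8)) - (-8)/13) = 1/(√(-4 - 8/13) - 1*(-8/13)) = 1/(√(-60/13) + 8/13) = 1/(2*I*√195/13 + 8/13) = 1/(8/13 + 2*I*√195/13)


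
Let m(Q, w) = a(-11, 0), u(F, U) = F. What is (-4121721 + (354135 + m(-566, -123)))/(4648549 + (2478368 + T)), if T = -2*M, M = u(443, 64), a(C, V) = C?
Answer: -3767597/7126031 ≈ -0.52871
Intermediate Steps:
m(Q, w) = -11
M = 443
T = -886 (T = -2*443 = -886)
(-4121721 + (354135 + m(-566, -123)))/(4648549 + (2478368 + T)) = (-4121721 + (354135 - 11))/(4648549 + (2478368 - 886)) = (-4121721 + 354124)/(4648549 + 2477482) = -3767597/7126031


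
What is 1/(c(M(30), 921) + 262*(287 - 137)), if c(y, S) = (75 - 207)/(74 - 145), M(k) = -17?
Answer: 71/2790432 ≈ 2.5444e-5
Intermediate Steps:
c(y, S) = 132/71 (c(y, S) = -132/(-71) = -132*(-1/71) = 132/71)
1/(c(M(30), 921) + 262*(287 - 137)) = 1/(132/71 + 262*(287 - 137)) = 1/(132/71 + 262*150) = 1/(132/71 + 39300) = 1/(2790432/71) = 71/2790432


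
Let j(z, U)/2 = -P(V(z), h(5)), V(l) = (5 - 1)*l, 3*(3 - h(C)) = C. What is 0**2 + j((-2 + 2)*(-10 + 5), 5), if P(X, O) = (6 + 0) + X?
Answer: -12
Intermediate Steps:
h(C) = 3 - C/3
V(l) = 4*l
P(X, O) = 6 + X
j(z, U) = -12 - 8*z (j(z, U) = 2*(-(6 + 4*z)) = 2*(-6 - 4*z) = -12 - 8*z)
0**2 + j((-2 + 2)*(-10 + 5), 5) = 0**2 + (-12 - 8*(-2 + 2)*(-10 + 5)) = 0 + (-12 - 0*(-5)) = 0 + (-12 - 8*0) = 0 + (-12 + 0) = 0 - 12 = -12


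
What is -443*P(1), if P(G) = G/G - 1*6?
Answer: 2215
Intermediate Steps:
P(G) = -5 (P(G) = 1 - 6 = -5)
-443*P(1) = -443*(-5) = 2215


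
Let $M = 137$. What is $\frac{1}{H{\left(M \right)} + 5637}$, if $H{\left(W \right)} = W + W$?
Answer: $\frac{1}{5911} \approx 0.00016918$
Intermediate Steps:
$H{\left(W \right)} = 2 W$
$\frac{1}{H{\left(M \right)} + 5637} = \frac{1}{2 \cdot 137 + 5637} = \frac{1}{274 + 5637} = \frac{1}{5911}$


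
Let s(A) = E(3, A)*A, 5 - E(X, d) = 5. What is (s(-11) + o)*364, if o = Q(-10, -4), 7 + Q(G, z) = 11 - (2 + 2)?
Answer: 0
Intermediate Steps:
E(X, d) = 0 (E(X, d) = 5 - 1*5 = 5 - 5 = 0)
Q(G, z) = 0 (Q(G, z) = -7 + (11 - (2 + 2)) = -7 + (11 - 1*4) = -7 + (11 - 4) = -7 + 7 = 0)
s(A) = 0 (s(A) = 0*A = 0)
o = 0
(s(-11) + o)*364 = (0 + 0)*364 = 0*364 = 0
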